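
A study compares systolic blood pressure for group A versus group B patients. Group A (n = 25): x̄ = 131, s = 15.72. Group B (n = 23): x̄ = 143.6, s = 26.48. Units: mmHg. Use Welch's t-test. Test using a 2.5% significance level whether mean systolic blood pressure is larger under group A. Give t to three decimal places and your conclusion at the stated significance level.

t = -1.983; fail to reject H0

Let group 1 = group A, group 2 = group B. H0: μ_1 = μ_2; H1: μ_1 > μ_2 (Welch's two-sample t-test, right-tailed).
t = (x̄_1 − x̄_2)/√(s_1²/n_1 + s_2²/n_2) = (131 − 143.6)/√(15.72²/25 + 26.48²/23) = -1.983
Welch–Satterthwaite df ≈ 35.19
p-value = P(T ≥ -1.983) ≈ 0.972
Since p ≈ 0.972 > α = 0.025, fail to reject H0; the evidence is not statistically significant.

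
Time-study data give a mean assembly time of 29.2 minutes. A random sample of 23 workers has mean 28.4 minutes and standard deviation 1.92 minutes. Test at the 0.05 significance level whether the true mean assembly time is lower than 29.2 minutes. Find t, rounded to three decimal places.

-1.998

H0: μ = 29.2; H1: μ < 29.2 (one-sample t-test, left-tailed).
t = (x̄ − μ₀)/(s/√n) = (28.4 − 29.2)/(1.92/√23) = -1.998
df = n − 1 = 22
p-value = P(T ≤ -1.998) ≈ 0.0291
Since p ≈ 0.0291 < α = 0.05, reject H0; the data support H1.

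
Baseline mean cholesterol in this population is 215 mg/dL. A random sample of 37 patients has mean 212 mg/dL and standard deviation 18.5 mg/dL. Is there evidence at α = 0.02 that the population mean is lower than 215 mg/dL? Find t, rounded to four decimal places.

H0: μ = 215; H1: μ < 215 (one-sample t-test, left-tailed).
t = (x̄ − μ₀)/(s/√n) = (212 − 215)/(18.5/√37) = -0.9864
df = n − 1 = 36
p-value = P(T ≤ -0.9864) ≈ 0.165
Since p ≈ 0.165 > α = 0.02, fail to reject H0; the evidence is not statistically significant.

-0.9864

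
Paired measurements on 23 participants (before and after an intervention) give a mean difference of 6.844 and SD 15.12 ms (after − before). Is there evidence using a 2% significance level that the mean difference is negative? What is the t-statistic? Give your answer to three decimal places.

2.171

H0: μ_d = 0; H1: μ_d < 0 (paired t-test on the differences, left-tailed).
t = d̄/(s_d/√n) = 6.844/(15.12/√23) = 2.171
df = n − 1 = 22
p-value = P(T ≤ 2.171) ≈ 0.979
Since p ≈ 0.979 > α = 0.02, fail to reject H0; the data do not provide sufficient evidence against H0.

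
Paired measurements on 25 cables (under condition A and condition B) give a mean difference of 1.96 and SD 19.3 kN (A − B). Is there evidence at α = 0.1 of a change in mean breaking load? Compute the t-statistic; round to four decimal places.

0.5078

H0: μ_d = 0; H1: μ_d ≠ 0 (paired t-test on the differences, two-sided).
t = d̄/(s_d/√n) = 1.96/(19.3/√25) = 0.5078
df = n − 1 = 24
Two-sided p-value ≈ 0.616
Since p ≈ 0.616 > α = 0.1, fail to reject H0; the evidence is not statistically significant.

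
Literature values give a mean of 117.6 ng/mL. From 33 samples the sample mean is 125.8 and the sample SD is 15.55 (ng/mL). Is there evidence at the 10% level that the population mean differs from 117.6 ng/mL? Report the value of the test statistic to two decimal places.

H0: μ = 117.6; H1: μ ≠ 117.6 (one-sample t-test, two-sided).
t = (x̄ − μ₀)/(s/√n) = (125.8 − 117.6)/(15.55/√33) = 3.03
df = n − 1 = 32
Two-sided p-value ≈ 0.005
Since p ≈ 0.005 < α = 0.1, reject H0; the data support H1.

3.03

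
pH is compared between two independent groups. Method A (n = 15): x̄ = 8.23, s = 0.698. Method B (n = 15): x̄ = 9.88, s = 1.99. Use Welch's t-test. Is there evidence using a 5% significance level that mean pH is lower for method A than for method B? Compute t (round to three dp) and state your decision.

Let group 1 = method A, group 2 = method B. H0: μ_1 = μ_2; H1: μ_1 < μ_2 (Welch's two-sample t-test, left-tailed).
t = (x̄_1 − x̄_2)/√(s_1²/n_1 + s_2²/n_2) = (8.23 − 9.88)/√(0.698²/15 + 1.99²/15) = -3.030
Welch–Satterthwaite df ≈ 17.39
p-value = P(T ≤ -3.030) ≈ 0.004
Since p ≈ 0.004 < α = 0.05, reject H0; the evidence is statistically significant.

t = -3.030; reject H0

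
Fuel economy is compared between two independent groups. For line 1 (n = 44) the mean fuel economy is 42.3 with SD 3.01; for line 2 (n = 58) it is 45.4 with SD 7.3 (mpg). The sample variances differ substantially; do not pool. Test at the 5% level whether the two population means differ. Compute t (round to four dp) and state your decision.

Let group 1 = line 1, group 2 = line 2. H0: μ_1 = μ_2; H1: μ_1 ≠ μ_2 (Welch's two-sample t-test, two-sided).
t = (x̄_1 − x̄_2)/√(s_1²/n_1 + s_2²/n_2) = (42.3 − 45.4)/√(3.01²/44 + 7.3²/58) = -2.9231
Welch–Satterthwaite df ≈ 80.08
Two-sided p-value ≈ 0.0045
Since p ≈ 0.0045 < α = 0.05, reject H0; the data support H1.

t = -2.9231; reject H0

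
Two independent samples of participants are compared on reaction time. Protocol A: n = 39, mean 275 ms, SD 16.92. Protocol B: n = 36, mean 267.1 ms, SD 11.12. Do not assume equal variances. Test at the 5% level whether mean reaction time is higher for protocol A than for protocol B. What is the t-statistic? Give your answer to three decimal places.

2.407

Let group 1 = protocol A, group 2 = protocol B. H0: μ_1 = μ_2; H1: μ_1 > μ_2 (Welch's two-sample t-test, right-tailed).
t = (x̄_1 − x̄_2)/√(s_1²/n_1 + s_2²/n_2) = (275 − 267.1)/√(16.92²/39 + 11.12²/36) = 2.407
Welch–Satterthwaite df ≈ 66.16
p-value = P(T ≥ 2.407) ≈ 0.0095
Since p ≈ 0.0095 < α = 0.05, reject H0; the evidence is statistically significant.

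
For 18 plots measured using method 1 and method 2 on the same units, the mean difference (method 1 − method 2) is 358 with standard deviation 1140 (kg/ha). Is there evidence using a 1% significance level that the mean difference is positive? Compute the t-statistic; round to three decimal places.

H0: μ_d = 0; H1: μ_d > 0 (paired t-test on the differences, right-tailed).
t = d̄/(s_d/√n) = 358/(1140/√18) = 1.332
df = n − 1 = 17
p-value = P(T ≥ 1.332) ≈ 0.1002
Since p ≈ 0.1002 > α = 0.01, fail to reject H0; the data do not provide sufficient evidence against H0.

1.332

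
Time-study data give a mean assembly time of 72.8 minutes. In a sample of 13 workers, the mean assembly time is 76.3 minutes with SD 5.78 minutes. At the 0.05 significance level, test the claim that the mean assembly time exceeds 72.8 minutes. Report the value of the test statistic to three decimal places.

H0: μ = 72.8; H1: μ > 72.8 (one-sample t-test, right-tailed).
t = (x̄ − μ₀)/(s/√n) = (76.3 − 72.8)/(5.78/√13) = 2.183
df = n − 1 = 12
p-value = P(T ≥ 2.183) ≈ 0.0248
Since p ≈ 0.0248 < α = 0.05, reject H0; the evidence is statistically significant.

2.183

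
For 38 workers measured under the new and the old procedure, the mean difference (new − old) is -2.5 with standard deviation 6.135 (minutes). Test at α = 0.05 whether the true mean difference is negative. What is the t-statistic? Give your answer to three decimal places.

H0: μ_d = 0; H1: μ_d < 0 (paired t-test on the differences, left-tailed).
t = d̄/(s_d/√n) = -2.5/(6.135/√38) = -2.512
df = n − 1 = 37
p-value = P(T ≤ -2.512) ≈ 0.008
Since p ≈ 0.008 < α = 0.05, reject H0; the evidence is statistically significant.

-2.512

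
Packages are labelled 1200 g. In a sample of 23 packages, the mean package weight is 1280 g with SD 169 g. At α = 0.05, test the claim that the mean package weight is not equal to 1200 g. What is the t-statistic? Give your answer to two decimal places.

2.27

H0: μ = 1200; H1: μ ≠ 1200 (one-sample t-test, two-sided).
t = (x̄ − μ₀)/(s/√n) = (1280 − 1200)/(169/√23) = 2.27
df = n − 1 = 22
Two-sided p-value ≈ 0.033
Since p ≈ 0.033 < α = 0.05, reject H0; the evidence is statistically significant.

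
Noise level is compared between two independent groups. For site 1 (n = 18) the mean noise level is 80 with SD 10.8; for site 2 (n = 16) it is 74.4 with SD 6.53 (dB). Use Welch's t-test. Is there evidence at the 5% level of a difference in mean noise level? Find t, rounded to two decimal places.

Let group 1 = site 1, group 2 = site 2. H0: μ_1 = μ_2; H1: μ_1 ≠ μ_2 (Welch's two-sample t-test, two-sided).
t = (x̄_1 − x̄_2)/√(s_1²/n_1 + s_2²/n_2) = (80 − 74.4)/√(10.8²/18 + 6.53²/16) = 1.85
Welch–Satterthwaite df ≈ 28.41
Two-sided p-value ≈ 0.074
Since p ≈ 0.074 > α = 0.05, fail to reject H0; the evidence is not statistically significant.

1.85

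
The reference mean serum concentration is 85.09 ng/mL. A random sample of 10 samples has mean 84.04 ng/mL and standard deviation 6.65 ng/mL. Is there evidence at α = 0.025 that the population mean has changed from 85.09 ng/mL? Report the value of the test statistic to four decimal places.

H0: μ = 85.09; H1: μ ≠ 85.09 (one-sample t-test, two-sided).
t = (x̄ − μ₀)/(s/√n) = (84.04 − 85.09)/(6.65/√10) = -0.4993
df = n − 1 = 9
Two-sided p-value ≈ 0.6295
Since p ≈ 0.6295 > α = 0.025, fail to reject H0; the evidence is not statistically significant.

-0.4993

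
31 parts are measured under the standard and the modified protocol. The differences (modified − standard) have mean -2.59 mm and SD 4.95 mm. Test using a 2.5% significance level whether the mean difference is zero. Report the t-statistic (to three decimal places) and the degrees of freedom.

t = -2.913, df = 30

H0: μ_d = 0; H1: μ_d ≠ 0 (paired t-test on the differences, two-sided).
t = d̄/(s_d/√n) = -2.59/(4.95/√31) = -2.913
df = n − 1 = 30
Two-sided p-value ≈ 0.007
Since p ≈ 0.007 < α = 0.025, reject H0; the data support H1.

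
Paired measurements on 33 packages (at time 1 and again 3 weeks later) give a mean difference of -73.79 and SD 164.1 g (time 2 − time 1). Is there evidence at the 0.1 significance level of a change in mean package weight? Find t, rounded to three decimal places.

H0: μ_d = 0; H1: μ_d ≠ 0 (paired t-test on the differences, two-sided).
t = d̄/(s_d/√n) = -73.79/(164.1/√33) = -2.583
df = n − 1 = 32
Two-sided p-value ≈ 0.015
Since p ≈ 0.015 < α = 0.1, reject H0; the data support H1.

-2.583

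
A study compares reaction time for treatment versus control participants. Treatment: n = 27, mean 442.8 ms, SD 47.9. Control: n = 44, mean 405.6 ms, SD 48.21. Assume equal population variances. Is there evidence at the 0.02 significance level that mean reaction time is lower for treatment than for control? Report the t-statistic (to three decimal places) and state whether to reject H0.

t = 3.164; fail to reject H0

Let group 1 = treatment, group 2 = control. H0: μ_1 = μ_2; H1: μ_1 < μ_2 (two-sample pooled-variance t-test, left-tailed).
s_p² = [(27−1)·47.9² + (44−1)·48.21²]/(27+44−2) = 2312.98
t = (442.8 − 405.6)/√[2312.98·(1/27 + 1/44)] = 3.164
df = n₁ + n₂ − 2 = 69
p-value = P(T ≤ 3.164) ≈ 0.9988
Since p ≈ 0.9988 > α = 0.02, fail to reject H0; the evidence is not statistically significant.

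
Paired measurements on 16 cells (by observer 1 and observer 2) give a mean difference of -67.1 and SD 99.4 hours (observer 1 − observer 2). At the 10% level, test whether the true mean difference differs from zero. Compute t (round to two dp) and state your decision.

t = -2.70; reject H0

H0: μ_d = 0; H1: μ_d ≠ 0 (paired t-test on the differences, two-sided).
t = d̄/(s_d/√n) = -67.1/(99.4/√16) = -2.70
df = n − 1 = 15
Two-sided p-value ≈ 0.016
Since p ≈ 0.016 < α = 0.1, reject H0; the evidence is statistically significant.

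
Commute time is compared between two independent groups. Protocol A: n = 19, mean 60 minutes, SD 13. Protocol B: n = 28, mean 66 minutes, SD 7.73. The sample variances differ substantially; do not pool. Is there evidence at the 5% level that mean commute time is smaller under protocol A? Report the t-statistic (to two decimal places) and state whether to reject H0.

t = -1.81; reject H0

Let group 1 = protocol A, group 2 = protocol B. H0: μ_1 = μ_2; H1: μ_1 < μ_2 (Welch's two-sample t-test, left-tailed).
t = (x̄_1 − x̄_2)/√(s_1²/n_1 + s_2²/n_2) = (60 − 66)/√(13²/19 + 7.73²/28) = -1.81
Welch–Satterthwaite df ≈ 26.65
p-value = P(T ≤ -1.81) ≈ 0.0411
Since p ≈ 0.0411 < α = 0.05, reject H0; the data support H1.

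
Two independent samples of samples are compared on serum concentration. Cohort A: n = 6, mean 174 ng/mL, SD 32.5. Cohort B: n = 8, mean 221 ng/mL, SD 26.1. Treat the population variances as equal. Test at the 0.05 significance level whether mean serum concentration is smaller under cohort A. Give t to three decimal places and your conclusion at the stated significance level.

Let group 1 = cohort A, group 2 = cohort B. H0: μ_1 = μ_2; H1: μ_1 < μ_2 (two-sample pooled-variance t-test, left-tailed).
s_p² = [(6−1)·32.5² + (8−1)·26.1²]/(6+8−2) = 837.477
t = (174 − 221)/√[837.477·(1/6 + 1/8)] = -3.007
df = n₁ + n₂ − 2 = 12
p-value = P(T ≤ -3.007) ≈ 0.0055
Since p ≈ 0.0055 < α = 0.05, reject H0; the evidence is statistically significant.

t = -3.007; reject H0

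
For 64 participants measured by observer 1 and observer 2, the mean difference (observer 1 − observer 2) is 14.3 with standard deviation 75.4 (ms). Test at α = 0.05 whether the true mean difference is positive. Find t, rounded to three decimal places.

1.517

H0: μ_d = 0; H1: μ_d > 0 (paired t-test on the differences, right-tailed).
t = d̄/(s_d/√n) = 14.3/(75.4/√64) = 1.517
df = n − 1 = 63
p-value = P(T ≥ 1.517) ≈ 0.0671
Since p ≈ 0.0671 > α = 0.05, fail to reject H0; the data do not provide sufficient evidence against H0.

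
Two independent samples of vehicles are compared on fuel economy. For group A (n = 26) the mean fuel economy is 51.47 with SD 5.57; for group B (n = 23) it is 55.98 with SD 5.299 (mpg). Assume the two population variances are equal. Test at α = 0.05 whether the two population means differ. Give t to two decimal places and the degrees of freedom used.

Let group 1 = group A, group 2 = group B. H0: μ_1 = μ_2; H1: μ_1 ≠ μ_2 (two-sample pooled-variance t-test, two-sided).
s_p² = [(26−1)·5.57² + (23−1)·5.299²]/(26+23−2) = 29.6462
t = (51.47 − 55.98)/√[29.6462·(1/26 + 1/23)] = -2.89
df = n₁ + n₂ − 2 = 47
Two-sided p-value ≈ 0.006
Since p ≈ 0.006 < α = 0.05, reject H0; the data support H1.

t = -2.89, df = 47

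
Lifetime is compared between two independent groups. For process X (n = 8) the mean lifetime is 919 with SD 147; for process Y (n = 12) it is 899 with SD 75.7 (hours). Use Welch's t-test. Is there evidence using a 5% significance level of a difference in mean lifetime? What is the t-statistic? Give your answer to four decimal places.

Let group 1 = process X, group 2 = process Y. H0: μ_1 = μ_2; H1: μ_1 ≠ μ_2 (Welch's two-sample t-test, two-sided).
t = (x̄_1 − x̄_2)/√(s_1²/n_1 + s_2²/n_2) = (919 − 899)/√(147²/8 + 75.7²/12) = 0.3547
Welch–Satterthwaite df ≈ 9.50
Two-sided p-value ≈ 0.7305
Since p ≈ 0.7305 > α = 0.05, fail to reject H0; the evidence is not statistically significant.

0.3547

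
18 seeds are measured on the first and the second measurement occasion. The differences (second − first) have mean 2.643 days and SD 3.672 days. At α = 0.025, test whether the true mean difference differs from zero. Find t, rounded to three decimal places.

3.054

H0: μ_d = 0; H1: μ_d ≠ 0 (paired t-test on the differences, two-sided).
t = d̄/(s_d/√n) = 2.643/(3.672/√18) = 3.054
df = n − 1 = 17
Two-sided p-value ≈ 0.007
Since p ≈ 0.007 < α = 0.025, reject H0; the evidence is statistically significant.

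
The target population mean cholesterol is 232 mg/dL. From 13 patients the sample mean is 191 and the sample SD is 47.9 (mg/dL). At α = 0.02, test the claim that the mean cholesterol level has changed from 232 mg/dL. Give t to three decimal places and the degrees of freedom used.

t = -3.086, df = 12

H0: μ = 232; H1: μ ≠ 232 (one-sample t-test, two-sided).
t = (x̄ − μ₀)/(s/√n) = (191 − 232)/(47.9/√13) = -3.086
df = n − 1 = 12
Two-sided p-value ≈ 0.009
Since p ≈ 0.009 < α = 0.02, reject H0; the evidence is statistically significant.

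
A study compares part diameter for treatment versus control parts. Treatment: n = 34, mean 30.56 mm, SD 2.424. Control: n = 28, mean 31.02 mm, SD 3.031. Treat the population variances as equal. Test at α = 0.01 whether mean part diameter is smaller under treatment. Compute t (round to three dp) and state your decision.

Let group 1 = treatment, group 2 = control. H0: μ_1 = μ_2; H1: μ_1 < μ_2 (two-sample pooled-variance t-test, left-tailed).
s_p² = [(34−1)·2.424² + (28−1)·3.031²]/(34+28−2) = 7.36581
t = (30.56 − 31.02)/√[7.36581·(1/34 + 1/28)] = -0.664
df = n₁ + n₂ − 2 = 60
p-value = P(T ≤ -0.664) ≈ 0.2546
Since p ≈ 0.2546 > α = 0.01, fail to reject H0; the data do not provide sufficient evidence against H0.

t = -0.664; fail to reject H0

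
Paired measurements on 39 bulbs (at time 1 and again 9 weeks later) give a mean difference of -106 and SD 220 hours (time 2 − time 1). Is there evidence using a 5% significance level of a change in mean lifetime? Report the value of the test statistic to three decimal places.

H0: μ_d = 0; H1: μ_d ≠ 0 (paired t-test on the differences, two-sided).
t = d̄/(s_d/√n) = -106/(220/√39) = -3.009
df = n − 1 = 38
Two-sided p-value ≈ 0.005
Since p ≈ 0.005 < α = 0.05, reject H0; the evidence is statistically significant.

-3.009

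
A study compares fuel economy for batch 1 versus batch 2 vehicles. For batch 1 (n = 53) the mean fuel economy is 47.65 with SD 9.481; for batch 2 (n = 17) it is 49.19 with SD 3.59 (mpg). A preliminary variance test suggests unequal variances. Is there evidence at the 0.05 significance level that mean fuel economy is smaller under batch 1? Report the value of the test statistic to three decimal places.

-0.983

Let group 1 = batch 1, group 2 = batch 2. H0: μ_1 = μ_2; H1: μ_1 < μ_2 (Welch's two-sample t-test, left-tailed).
t = (x̄_1 − x̄_2)/√(s_1²/n_1 + s_2²/n_2) = (47.65 − 49.19)/√(9.481²/53 + 3.59²/17) = -0.983
Welch–Satterthwaite df ≈ 66.01
p-value = P(T ≤ -0.983) ≈ 0.1646
Since p ≈ 0.1646 > α = 0.05, fail to reject H0; the data do not provide sufficient evidence against H0.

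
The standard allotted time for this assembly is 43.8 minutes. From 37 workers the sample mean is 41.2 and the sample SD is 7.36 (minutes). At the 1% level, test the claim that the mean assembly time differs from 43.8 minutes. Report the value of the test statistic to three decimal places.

H0: μ = 43.8; H1: μ ≠ 43.8 (one-sample t-test, two-sided).
t = (x̄ − μ₀)/(s/√n) = (41.2 − 43.8)/(7.36/√37) = -2.149
df = n − 1 = 36
Two-sided p-value ≈ 0.0384
Since p ≈ 0.0384 > α = 0.01, fail to reject H0; the data do not provide sufficient evidence against H0.

-2.149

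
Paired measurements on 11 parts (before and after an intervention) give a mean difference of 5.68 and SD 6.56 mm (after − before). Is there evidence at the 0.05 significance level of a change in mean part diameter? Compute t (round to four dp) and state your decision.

H0: μ_d = 0; H1: μ_d ≠ 0 (paired t-test on the differences, two-sided).
t = d̄/(s_d/√n) = 5.68/(6.56/√11) = 2.8717
df = n − 1 = 10
Two-sided p-value ≈ 0.017
Since p ≈ 0.017 < α = 0.05, reject H0; the evidence is statistically significant.

t = 2.8717; reject H0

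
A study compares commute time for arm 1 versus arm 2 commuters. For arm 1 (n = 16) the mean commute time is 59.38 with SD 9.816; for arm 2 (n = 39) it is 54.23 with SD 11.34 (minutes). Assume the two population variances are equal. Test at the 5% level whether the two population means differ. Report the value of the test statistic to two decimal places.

1.59

Let group 1 = arm 1, group 2 = arm 2. H0: μ_1 = μ_2; H1: μ_1 ≠ μ_2 (two-sample pooled-variance t-test, two-sided).
s_p² = [(16−1)·9.816² + (39−1)·11.34²]/(16+39−2) = 119.471
t = (59.38 − 54.23)/√[119.471·(1/16 + 1/39)] = 1.59
df = n₁ + n₂ − 2 = 53
Two-sided p-value ≈ 0.1185
Since p ≈ 0.1185 > α = 0.05, fail to reject H0; the evidence is not statistically significant.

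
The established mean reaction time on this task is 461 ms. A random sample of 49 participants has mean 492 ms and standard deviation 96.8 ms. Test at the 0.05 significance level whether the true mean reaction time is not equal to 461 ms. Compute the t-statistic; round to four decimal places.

2.2417

H0: μ = 461; H1: μ ≠ 461 (one-sample t-test, two-sided).
t = (x̄ − μ₀)/(s/√n) = (492 − 461)/(96.8/√49) = 2.2417
df = n − 1 = 48
Two-sided p-value ≈ 0.030
Since p ≈ 0.030 < α = 0.05, reject H0; the data support H1.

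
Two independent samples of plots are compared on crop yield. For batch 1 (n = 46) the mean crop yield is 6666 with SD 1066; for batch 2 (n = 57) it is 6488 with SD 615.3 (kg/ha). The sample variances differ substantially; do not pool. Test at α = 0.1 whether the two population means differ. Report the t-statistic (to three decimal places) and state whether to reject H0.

t = 1.005; fail to reject H0

Let group 1 = batch 1, group 2 = batch 2. H0: μ_1 = μ_2; H1: μ_1 ≠ μ_2 (Welch's two-sample t-test, two-sided).
t = (x̄_1 − x̄_2)/√(s_1²/n_1 + s_2²/n_2) = (6666 − 6488)/√(1066²/46 + 615.3²/57) = 1.005
Welch–Satterthwaite df ≈ 68.47
Two-sided p-value ≈ 0.318
Since p ≈ 0.318 > α = 0.1, fail to reject H0; the data do not provide sufficient evidence against H0.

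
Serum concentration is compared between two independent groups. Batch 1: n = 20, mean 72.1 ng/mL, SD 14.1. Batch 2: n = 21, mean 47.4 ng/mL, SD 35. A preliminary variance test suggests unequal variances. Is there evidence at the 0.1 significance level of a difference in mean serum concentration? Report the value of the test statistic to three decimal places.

2.989

Let group 1 = batch 1, group 2 = batch 2. H0: μ_1 = μ_2; H1: μ_1 ≠ μ_2 (Welch's two-sample t-test, two-sided).
t = (x̄_1 − x̄_2)/√(s_1²/n_1 + s_2²/n_2) = (72.1 − 47.4)/√(14.1²/20 + 35²/21) = 2.989
Welch–Satterthwaite df ≈ 26.58
Two-sided p-value ≈ 0.006
Since p ≈ 0.006 < α = 0.1, reject H0; the data support H1.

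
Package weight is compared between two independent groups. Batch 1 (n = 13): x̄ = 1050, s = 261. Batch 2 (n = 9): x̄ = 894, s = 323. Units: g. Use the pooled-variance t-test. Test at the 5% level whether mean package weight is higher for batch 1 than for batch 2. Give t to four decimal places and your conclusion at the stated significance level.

Let group 1 = batch 1, group 2 = batch 2. H0: μ_1 = μ_2; H1: μ_1 > μ_2 (two-sample pooled-variance t-test, right-tailed).
s_p² = [(13−1)·261² + (9−1)·323²]/(13+9−2) = 82604.2
t = (1050 − 894)/√[82604.2·(1/13 + 1/9)] = 1.2517
df = n₁ + n₂ − 2 = 20
p-value = P(T ≥ 1.2517) ≈ 0.113
Since p ≈ 0.113 > α = 0.05, fail to reject H0; the data do not provide sufficient evidence against H0.

t = 1.2517; fail to reject H0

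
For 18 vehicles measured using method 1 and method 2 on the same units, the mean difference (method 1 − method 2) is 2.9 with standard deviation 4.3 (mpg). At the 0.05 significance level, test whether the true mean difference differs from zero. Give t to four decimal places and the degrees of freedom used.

H0: μ_d = 0; H1: μ_d ≠ 0 (paired t-test on the differences, two-sided).
t = d̄/(s_d/√n) = 2.9/(4.3/√18) = 2.8613
df = n − 1 = 17
Two-sided p-value ≈ 0.011
Since p ≈ 0.011 < α = 0.05, reject H0; the data support H1.

t = 2.8613, df = 17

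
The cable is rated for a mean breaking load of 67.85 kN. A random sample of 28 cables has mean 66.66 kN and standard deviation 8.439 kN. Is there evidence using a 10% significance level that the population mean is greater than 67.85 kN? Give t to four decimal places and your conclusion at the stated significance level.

t = -0.7462; fail to reject H0

H0: μ = 67.85; H1: μ > 67.85 (one-sample t-test, right-tailed).
t = (x̄ − μ₀)/(s/√n) = (66.66 − 67.85)/(8.439/√28) = -0.7462
df = n − 1 = 27
p-value = P(T ≥ -0.7462) ≈ 0.769
Since p ≈ 0.769 > α = 0.1, fail to reject H0; the data do not provide sufficient evidence against H0.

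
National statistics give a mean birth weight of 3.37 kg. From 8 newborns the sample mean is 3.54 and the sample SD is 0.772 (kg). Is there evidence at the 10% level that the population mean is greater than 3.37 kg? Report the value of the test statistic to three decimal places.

0.623

H0: μ = 3.37; H1: μ > 3.37 (one-sample t-test, right-tailed).
t = (x̄ − μ₀)/(s/√n) = (3.54 − 3.37)/(0.772/√8) = 0.623
df = n − 1 = 7
p-value = P(T ≥ 0.623) ≈ 0.277
Since p ≈ 0.277 > α = 0.1, fail to reject H0; the data do not provide sufficient evidence against H0.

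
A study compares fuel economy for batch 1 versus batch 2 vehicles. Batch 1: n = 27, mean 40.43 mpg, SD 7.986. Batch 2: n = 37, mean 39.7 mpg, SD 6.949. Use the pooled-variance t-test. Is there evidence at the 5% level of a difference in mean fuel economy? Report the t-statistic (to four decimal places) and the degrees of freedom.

t = 0.3897, df = 62

Let group 1 = batch 1, group 2 = batch 2. H0: μ_1 = μ_2; H1: μ_1 ≠ μ_2 (two-sample pooled-variance t-test, two-sided).
s_p² = [(27−1)·7.986² + (37−1)·6.949²]/(27+37−2) = 54.7834
t = (40.43 − 39.7)/√[54.7834·(1/27 + 1/37)] = 0.3897
df = n₁ + n₂ − 2 = 62
Two-sided p-value ≈ 0.6981
Since p ≈ 0.6981 > α = 0.05, fail to reject H0; the evidence is not statistically significant.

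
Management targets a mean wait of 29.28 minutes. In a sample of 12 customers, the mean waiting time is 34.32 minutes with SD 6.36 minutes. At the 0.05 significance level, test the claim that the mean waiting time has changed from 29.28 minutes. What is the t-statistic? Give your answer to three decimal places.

H0: μ = 29.28; H1: μ ≠ 29.28 (one-sample t-test, two-sided).
t = (x̄ − μ₀)/(s/√n) = (34.32 − 29.28)/(6.36/√12) = 2.745
df = n − 1 = 11
Two-sided p-value ≈ 0.019
Since p ≈ 0.019 < α = 0.05, reject H0; the data support H1.

2.745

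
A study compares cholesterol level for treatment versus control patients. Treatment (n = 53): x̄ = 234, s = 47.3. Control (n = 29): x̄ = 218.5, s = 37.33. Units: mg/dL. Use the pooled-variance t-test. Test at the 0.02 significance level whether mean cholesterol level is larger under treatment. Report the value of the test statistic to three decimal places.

Let group 1 = treatment, group 2 = control. H0: μ_1 = μ_2; H1: μ_1 > μ_2 (two-sample pooled-variance t-test, right-tailed).
s_p² = [(53−1)·47.3² + (29−1)·37.33²]/(53+29−2) = 1941.97
t = (234 − 218.5)/√[1941.97·(1/53 + 1/29)] = 1.523
df = n₁ + n₂ − 2 = 80
p-value = P(T ≥ 1.523) ≈ 0.066
Since p ≈ 0.066 > α = 0.02, fail to reject H0; the data do not provide sufficient evidence against H0.

1.523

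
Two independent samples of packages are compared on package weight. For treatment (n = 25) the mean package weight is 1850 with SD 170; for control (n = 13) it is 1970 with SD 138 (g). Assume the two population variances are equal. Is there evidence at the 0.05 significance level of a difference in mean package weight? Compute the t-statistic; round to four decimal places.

Let group 1 = treatment, group 2 = control. H0: μ_1 = μ_2; H1: μ_1 ≠ μ_2 (two-sample pooled-variance t-test, two-sided).
s_p² = [(25−1)·170² + (13−1)·138²]/(25+13−2) = 25614.7
t = (1850 − 1970)/√[25614.7·(1/25 + 1/13)] = -2.1927
df = n₁ + n₂ − 2 = 36
Two-sided p-value ≈ 0.0349
Since p ≈ 0.0349 < α = 0.05, reject H0; the evidence is statistically significant.

-2.1927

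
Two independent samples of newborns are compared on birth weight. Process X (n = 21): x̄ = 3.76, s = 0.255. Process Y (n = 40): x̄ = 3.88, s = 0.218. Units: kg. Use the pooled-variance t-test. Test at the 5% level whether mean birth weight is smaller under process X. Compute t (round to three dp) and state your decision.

Let group 1 = process X, group 2 = process Y. H0: μ_1 = μ_2; H1: μ_1 < μ_2 (two-sample pooled-variance t-test, left-tailed).
s_p² = [(21−1)·0.255² + (40−1)·0.218²]/(21+40−2) = 0.0534565
t = (3.76 − 3.88)/√[0.0534565·(1/21 + 1/40)] = -1.926
df = n₁ + n₂ − 2 = 59
p-value = P(T ≤ -1.926) ≈ 0.029
Since p ≈ 0.029 < α = 0.05, reject H0; the data support H1.

t = -1.926; reject H0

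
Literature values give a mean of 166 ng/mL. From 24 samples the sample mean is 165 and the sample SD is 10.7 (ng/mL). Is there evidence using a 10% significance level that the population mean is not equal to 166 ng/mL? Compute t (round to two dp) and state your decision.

t = -0.46; fail to reject H0

H0: μ = 166; H1: μ ≠ 166 (one-sample t-test, two-sided).
t = (x̄ − μ₀)/(s/√n) = (165 − 166)/(10.7/√24) = -0.46
df = n − 1 = 23
Two-sided p-value ≈ 0.6514
Since p ≈ 0.6514 > α = 0.1, fail to reject H0; the evidence is not statistically significant.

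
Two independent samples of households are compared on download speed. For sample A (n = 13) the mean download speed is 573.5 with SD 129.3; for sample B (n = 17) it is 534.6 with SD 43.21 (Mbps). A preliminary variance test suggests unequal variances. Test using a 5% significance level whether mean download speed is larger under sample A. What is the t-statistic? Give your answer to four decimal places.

1.0412

Let group 1 = sample A, group 2 = sample B. H0: μ_1 = μ_2; H1: μ_1 > μ_2 (Welch's two-sample t-test, right-tailed).
t = (x̄_1 − x̄_2)/√(s_1²/n_1 + s_2²/n_2) = (573.5 − 534.6)/√(129.3²/13 + 43.21²/17) = 1.0412
Welch–Satterthwaite df ≈ 14.06
p-value = P(T ≥ 1.0412) ≈ 0.1577
Since p ≈ 0.1577 > α = 0.05, fail to reject H0; the data do not provide sufficient evidence against H0.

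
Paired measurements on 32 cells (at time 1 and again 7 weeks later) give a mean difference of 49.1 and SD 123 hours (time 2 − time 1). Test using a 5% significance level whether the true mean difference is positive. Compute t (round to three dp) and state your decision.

t = 2.258; reject H0

H0: μ_d = 0; H1: μ_d > 0 (paired t-test on the differences, right-tailed).
t = d̄/(s_d/√n) = 49.1/(123/√32) = 2.258
df = n − 1 = 31
p-value = P(T ≥ 2.258) ≈ 0.016
Since p ≈ 0.016 < α = 0.05, reject H0; the data support H1.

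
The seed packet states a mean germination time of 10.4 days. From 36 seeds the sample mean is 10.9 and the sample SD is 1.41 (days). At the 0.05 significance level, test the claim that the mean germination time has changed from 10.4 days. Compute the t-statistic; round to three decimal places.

2.128

H0: μ = 10.4; H1: μ ≠ 10.4 (one-sample t-test, two-sided).
t = (x̄ − μ₀)/(s/√n) = (10.9 − 10.4)/(1.41/√36) = 2.128
df = n − 1 = 35
Two-sided p-value ≈ 0.040
Since p ≈ 0.040 < α = 0.05, reject H0; the evidence is statistically significant.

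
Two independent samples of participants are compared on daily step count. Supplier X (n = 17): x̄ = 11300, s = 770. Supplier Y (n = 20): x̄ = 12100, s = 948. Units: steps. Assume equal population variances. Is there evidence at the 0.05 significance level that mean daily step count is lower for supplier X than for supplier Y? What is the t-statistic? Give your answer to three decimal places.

Let group 1 = supplier X, group 2 = supplier Y. H0: μ_1 = μ_2; H1: μ_1 < μ_2 (two-sample pooled-variance t-test, left-tailed).
s_p² = [(17−1)·770² + (20−1)·948²]/(17+20−2) = 758908
t = (11300 − 12100)/√[758908·(1/17 + 1/20)] = -2.784
df = n₁ + n₂ − 2 = 35
p-value = P(T ≤ -2.784) ≈ 0.004
Since p ≈ 0.004 < α = 0.05, reject H0; the evidence is statistically significant.

-2.784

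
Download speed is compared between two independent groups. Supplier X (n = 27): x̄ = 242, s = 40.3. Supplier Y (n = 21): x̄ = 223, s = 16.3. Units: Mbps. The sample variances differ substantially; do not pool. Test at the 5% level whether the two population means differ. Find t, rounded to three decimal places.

2.227

Let group 1 = supplier X, group 2 = supplier Y. H0: μ_1 = μ_2; H1: μ_1 ≠ μ_2 (Welch's two-sample t-test, two-sided).
t = (x̄_1 − x̄_2)/√(s_1²/n_1 + s_2²/n_2) = (242 − 223)/√(40.3²/27 + 16.3²/21) = 2.227
Welch–Satterthwaite df ≈ 36.02
Two-sided p-value ≈ 0.0323
Since p ≈ 0.0323 < α = 0.05, reject H0; the evidence is statistically significant.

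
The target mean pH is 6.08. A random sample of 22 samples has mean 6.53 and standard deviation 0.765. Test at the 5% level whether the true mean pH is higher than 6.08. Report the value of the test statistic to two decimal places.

H0: μ = 6.08; H1: μ > 6.08 (one-sample t-test, right-tailed).
t = (x̄ − μ₀)/(s/√n) = (6.53 − 6.08)/(0.765/√22) = 2.76
df = n − 1 = 21
p-value = P(T ≥ 2.76) ≈ 0.0059
Since p ≈ 0.0059 < α = 0.05, reject H0; the data support H1.

2.76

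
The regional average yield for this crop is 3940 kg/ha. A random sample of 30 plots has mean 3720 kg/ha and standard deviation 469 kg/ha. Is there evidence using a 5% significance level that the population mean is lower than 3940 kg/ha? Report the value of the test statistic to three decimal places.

-2.569

H0: μ = 3940; H1: μ < 3940 (one-sample t-test, left-tailed).
t = (x̄ − μ₀)/(s/√n) = (3720 − 3940)/(469/√30) = -2.569
df = n − 1 = 29
p-value = P(T ≤ -2.569) ≈ 0.0078
Since p ≈ 0.0078 < α = 0.05, reject H0; the evidence is statistically significant.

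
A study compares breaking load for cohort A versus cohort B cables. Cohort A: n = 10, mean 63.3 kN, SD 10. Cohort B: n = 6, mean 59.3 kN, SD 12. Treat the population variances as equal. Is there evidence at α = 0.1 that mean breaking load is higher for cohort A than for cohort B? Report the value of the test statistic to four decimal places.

0.7201

Let group 1 = cohort A, group 2 = cohort B. H0: μ_1 = μ_2; H1: μ_1 > μ_2 (two-sample pooled-variance t-test, right-tailed).
s_p² = [(10−1)·10² + (6−1)·12²]/(10+6−2) = 115.714
t = (63.3 − 59.3)/√[115.714·(1/10 + 1/6)] = 0.7201
df = n₁ + n₂ − 2 = 14
p-value = P(T ≥ 0.7201) ≈ 0.242
Since p ≈ 0.242 > α = 0.1, fail to reject H0; the evidence is not statistically significant.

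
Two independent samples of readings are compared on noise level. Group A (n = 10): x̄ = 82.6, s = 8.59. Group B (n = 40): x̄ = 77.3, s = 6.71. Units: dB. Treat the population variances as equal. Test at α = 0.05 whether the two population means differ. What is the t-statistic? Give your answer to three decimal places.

Let group 1 = group A, group 2 = group B. H0: μ_1 = μ_2; H1: μ_1 ≠ μ_2 (two-sample pooled-variance t-test, two-sided).
s_p² = [(10−1)·8.59² + (40−1)·6.71²]/(10+40−2) = 50.4173
t = (82.6 − 77.3)/√[50.4173·(1/10 + 1/40)] = 2.111
df = n₁ + n₂ − 2 = 48
Two-sided p-value ≈ 0.0400
Since p ≈ 0.0400 < α = 0.05, reject H0; the data support H1.

2.111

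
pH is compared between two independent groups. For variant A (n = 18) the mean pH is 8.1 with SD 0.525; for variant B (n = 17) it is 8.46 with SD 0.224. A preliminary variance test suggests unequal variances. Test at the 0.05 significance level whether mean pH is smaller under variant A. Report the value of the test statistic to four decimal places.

-2.6638

Let group 1 = variant A, group 2 = variant B. H0: μ_1 = μ_2; H1: μ_1 < μ_2 (Welch's two-sample t-test, left-tailed).
t = (x̄_1 − x̄_2)/√(s_1²/n_1 + s_2²/n_2) = (8.1 − 8.46)/√(0.525²/18 + 0.224²/17) = -2.6638
Welch–Satterthwaite df ≈ 23.27
p-value = P(T ≤ -2.6638) ≈ 0.007
Since p ≈ 0.007 < α = 0.05, reject H0; the data support H1.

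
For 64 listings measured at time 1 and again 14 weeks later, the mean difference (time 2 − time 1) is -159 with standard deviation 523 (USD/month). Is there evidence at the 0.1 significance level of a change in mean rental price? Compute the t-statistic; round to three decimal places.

-2.432

H0: μ_d = 0; H1: μ_d ≠ 0 (paired t-test on the differences, two-sided).
t = d̄/(s_d/√n) = -159/(523/√64) = -2.432
df = n − 1 = 63
Two-sided p-value ≈ 0.018
Since p ≈ 0.018 < α = 0.1, reject H0; the evidence is statistically significant.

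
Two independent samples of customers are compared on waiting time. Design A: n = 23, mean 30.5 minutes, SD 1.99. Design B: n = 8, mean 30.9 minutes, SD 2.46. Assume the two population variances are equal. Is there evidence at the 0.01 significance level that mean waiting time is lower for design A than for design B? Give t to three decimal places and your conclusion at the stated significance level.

Let group 1 = design A, group 2 = design B. H0: μ_1 = μ_2; H1: μ_1 < μ_2 (two-sample pooled-variance t-test, left-tailed).
s_p² = [(23−1)·1.99² + (8−1)·2.46²]/(23+8−2) = 4.46494
t = (30.5 − 30.9)/√[4.46494·(1/23 + 1/8)] = -0.461
df = n₁ + n₂ − 2 = 29
p-value = P(T ≤ -0.461) ≈ 0.324
Since p ≈ 0.324 > α = 0.01, fail to reject H0; the data do not provide sufficient evidence against H0.

t = -0.461; fail to reject H0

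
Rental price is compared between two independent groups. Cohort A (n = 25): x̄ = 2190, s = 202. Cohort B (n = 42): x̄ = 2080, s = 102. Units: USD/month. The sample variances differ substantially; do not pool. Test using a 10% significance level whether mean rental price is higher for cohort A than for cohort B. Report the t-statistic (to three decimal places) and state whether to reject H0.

t = 2.537; reject H0

Let group 1 = cohort A, group 2 = cohort B. H0: μ_1 = μ_2; H1: μ_1 > μ_2 (Welch's two-sample t-test, right-tailed).
t = (x̄_1 − x̄_2)/√(s_1²/n_1 + s_2²/n_2) = (2190 − 2080)/√(202²/25 + 102²/42) = 2.537
Welch–Satterthwaite df ≈ 31.41
p-value = P(T ≥ 2.537) ≈ 0.0082
Since p ≈ 0.0082 < α = 0.1, reject H0; the data support H1.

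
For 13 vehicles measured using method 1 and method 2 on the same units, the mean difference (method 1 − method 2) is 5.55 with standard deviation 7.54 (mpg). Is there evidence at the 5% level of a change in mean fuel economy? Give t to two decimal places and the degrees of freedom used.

t = 2.65, df = 12

H0: μ_d = 0; H1: μ_d ≠ 0 (paired t-test on the differences, two-sided).
t = d̄/(s_d/√n) = 5.55/(7.54/√13) = 2.65
df = n − 1 = 12
Two-sided p-value ≈ 0.0210
Since p ≈ 0.0210 < α = 0.05, reject H0; the evidence is statistically significant.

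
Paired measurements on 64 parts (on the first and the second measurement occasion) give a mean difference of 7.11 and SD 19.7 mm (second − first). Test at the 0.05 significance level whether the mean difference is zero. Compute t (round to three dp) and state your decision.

H0: μ_d = 0; H1: μ_d ≠ 0 (paired t-test on the differences, two-sided).
t = d̄/(s_d/√n) = 7.11/(19.7/√64) = 2.887
df = n − 1 = 63
Two-sided p-value ≈ 0.005
Since p ≈ 0.005 < α = 0.05, reject H0; the evidence is statistically significant.

t = 2.887; reject H0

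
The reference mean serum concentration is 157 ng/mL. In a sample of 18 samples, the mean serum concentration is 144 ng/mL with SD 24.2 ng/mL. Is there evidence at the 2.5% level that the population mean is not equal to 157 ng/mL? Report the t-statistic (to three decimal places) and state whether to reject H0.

H0: μ = 157; H1: μ ≠ 157 (one-sample t-test, two-sided).
t = (x̄ − μ₀)/(s/√n) = (144 − 157)/(24.2/√18) = -2.279
df = n − 1 = 17
Two-sided p-value ≈ 0.036
Since p ≈ 0.036 > α = 0.025, fail to reject H0; the data do not provide sufficient evidence against H0.

t = -2.279; fail to reject H0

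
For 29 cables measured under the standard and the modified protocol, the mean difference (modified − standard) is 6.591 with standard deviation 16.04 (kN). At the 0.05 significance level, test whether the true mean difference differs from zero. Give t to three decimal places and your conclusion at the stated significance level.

H0: μ_d = 0; H1: μ_d ≠ 0 (paired t-test on the differences, two-sided).
t = d̄/(s_d/√n) = 6.591/(16.04/√29) = 2.213
df = n − 1 = 28
Two-sided p-value ≈ 0.035
Since p ≈ 0.035 < α = 0.05, reject H0; the evidence is statistically significant.

t = 2.213; reject H0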